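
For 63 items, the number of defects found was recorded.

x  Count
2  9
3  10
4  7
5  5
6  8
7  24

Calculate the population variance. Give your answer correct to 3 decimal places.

Values: 2, 3, 4, 5, 6, 7
n = 63, Σfx = 317, mean = 5.0317
Σfx² = 1827
Σf(x − x̄)² = Σfx² − (Σfx)²/n = 1827 − 317²/63 = 231.9365
Population variance = 231.9365 / 63 = 3.6815

3.682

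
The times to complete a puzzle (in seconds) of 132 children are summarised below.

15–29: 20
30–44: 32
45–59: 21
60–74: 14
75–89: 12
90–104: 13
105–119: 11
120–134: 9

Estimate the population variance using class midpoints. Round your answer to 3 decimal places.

1065.444

Midpoints: 22, 37, 52, 67, 82, 97, 112, 127
n = 132, Σfm = 8274, mean = 62.6818
Σfm² = 659268
Σf(m − x̄)² = Σfm² − (Σfm)²/n = 659268 − 8274²/132 = 140638.6364
Population variance = 140638.6364 / 132 = 1065.4442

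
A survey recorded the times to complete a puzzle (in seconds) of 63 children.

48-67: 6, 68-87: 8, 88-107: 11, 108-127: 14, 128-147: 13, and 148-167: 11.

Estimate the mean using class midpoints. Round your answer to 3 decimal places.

114.325

Midpoints: 57.5, 77.5, 97.5, 117.5, 137.5, 157.5
Σfm = 6×57.5 + 8×77.5 + 11×97.5 + 14×117.5 + 13×137.5 + 11×157.5 = 7202.5
n = Σf = 63
Mean = 7202.5 / 63 = 114.3254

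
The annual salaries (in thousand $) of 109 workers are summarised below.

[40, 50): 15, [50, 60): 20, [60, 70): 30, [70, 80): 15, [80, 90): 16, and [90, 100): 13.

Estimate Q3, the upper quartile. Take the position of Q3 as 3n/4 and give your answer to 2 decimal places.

81.09

Cumulative frequencies: 15, 35, 65, 80, 96, 109
n = 109; position = 3n/4 = 81.75.
This falls in the class [80, 90): L = 80, F = 80, f = 16, h = 10.
Upper quartile ≈ 80 + ((81.75 − 80) / 16) × 10 = 81.0938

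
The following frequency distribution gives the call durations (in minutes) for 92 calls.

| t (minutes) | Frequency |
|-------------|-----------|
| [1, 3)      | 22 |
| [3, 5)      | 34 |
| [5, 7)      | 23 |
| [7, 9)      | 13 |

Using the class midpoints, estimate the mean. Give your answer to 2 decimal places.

Midpoints: 2, 4, 6, 8
Σfm = 22×2 + 34×4 + 23×6 + 13×8 = 422
n = Σf = 92
Mean = 422 / 92 = 4.5870

4.59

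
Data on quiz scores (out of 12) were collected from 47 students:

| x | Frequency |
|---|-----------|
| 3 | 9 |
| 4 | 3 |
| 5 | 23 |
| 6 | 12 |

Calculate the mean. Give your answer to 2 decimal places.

4.81

Values: 3, 4, 5, 6
Σfx = 9×3 + 3×4 + 23×5 + 12×6 = 226
n = Σf = 47
Mean = 226 / 47 = 4.8085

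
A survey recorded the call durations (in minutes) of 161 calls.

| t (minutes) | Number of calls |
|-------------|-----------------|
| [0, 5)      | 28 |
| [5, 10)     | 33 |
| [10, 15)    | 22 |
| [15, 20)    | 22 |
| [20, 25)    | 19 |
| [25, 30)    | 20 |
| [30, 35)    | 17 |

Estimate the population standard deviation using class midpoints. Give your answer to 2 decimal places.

Midpoints: 2.5, 7.5, 12.5, 17.5, 22.5, 27.5, 32.5
n = 161, Σfm = 2507.5, mean = 15.5745
Σfm² = 54906.25
Σf(m − x̄)² = Σfm² − (Σfm)²/n = 54906.25 − 2507.5²/161 = 15853.1056
Population variance = 15853.1056 / 161 = 98.4665
Standard deviation = √98.4665 = 9.9230

9.92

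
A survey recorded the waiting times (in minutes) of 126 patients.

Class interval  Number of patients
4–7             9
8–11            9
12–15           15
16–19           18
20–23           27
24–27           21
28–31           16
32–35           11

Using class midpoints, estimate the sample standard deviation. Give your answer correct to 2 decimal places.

Midpoints: 5.5, 9.5, 13.5, 17.5, 21.5, 25.5, 29.5, 33.5
n = 126, Σfm = 2609, mean = 20.7063
Σfm² = 61735.5
Σf(m − x̄)² = Σfm² − (Σfm)²/n = 61735.5 − 2609²/126 = 7712.6349
Sample variance = 7712.6349 / 125 = 61.7011
Standard deviation = √61.7011 = 7.8550

7.86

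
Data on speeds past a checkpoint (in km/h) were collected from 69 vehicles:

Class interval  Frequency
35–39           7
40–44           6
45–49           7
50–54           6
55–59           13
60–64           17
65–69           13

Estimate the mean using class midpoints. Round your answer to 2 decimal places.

Midpoints: 37, 42, 47, 52, 57, 62, 67
Σfm = 7×37 + 6×42 + 7×47 + 6×52 + 13×57 + 17×62 + 13×67 = 3818
n = Σf = 69
Mean = 3818 / 69 = 55.3333

55.33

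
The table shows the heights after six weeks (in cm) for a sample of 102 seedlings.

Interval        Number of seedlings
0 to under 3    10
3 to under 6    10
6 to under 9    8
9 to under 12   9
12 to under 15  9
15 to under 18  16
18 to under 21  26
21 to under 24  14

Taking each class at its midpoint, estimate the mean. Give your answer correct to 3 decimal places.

13.941

Midpoints: 1.5, 4.5, 7.5, 10.5, 13.5, 16.5, 19.5, 22.5
Σfm = 10×1.5 + 10×4.5 + 8×7.5 + 9×10.5 + 9×13.5 + 16×16.5 + 26×19.5 + 14×22.5 = 1422
n = Σf = 102
Mean = 1422 / 102 = 13.9412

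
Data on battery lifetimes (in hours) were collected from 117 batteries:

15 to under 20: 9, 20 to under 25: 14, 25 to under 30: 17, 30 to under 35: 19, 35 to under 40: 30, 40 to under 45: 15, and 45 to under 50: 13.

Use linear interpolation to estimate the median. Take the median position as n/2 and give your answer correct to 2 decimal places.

34.87

Cumulative frequencies: 9, 23, 40, 59, 89, 104, 117
n = 117; position = n/2 = 58.5.
This falls in the class 30 to under 35: L = 30, F = 40, f = 19, h = 5.
Median ≈ 30 + ((58.5 − 40) / 19) × 5 = 34.8684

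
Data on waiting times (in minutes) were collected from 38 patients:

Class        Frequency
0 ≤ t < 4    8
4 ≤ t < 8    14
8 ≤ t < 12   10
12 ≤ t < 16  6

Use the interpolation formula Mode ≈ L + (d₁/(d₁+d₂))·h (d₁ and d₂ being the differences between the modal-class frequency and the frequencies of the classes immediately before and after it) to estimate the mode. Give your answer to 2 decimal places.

6.40

Modal class: 4 ≤ t < 8 (highest frequency 14).
d₁ = 14 − 8 = 6, d₂ = 14 − 10 = 4
Mode ≈ 4 + (6/(6+4)) × 4 = 4 + 2.4000 = 6.4000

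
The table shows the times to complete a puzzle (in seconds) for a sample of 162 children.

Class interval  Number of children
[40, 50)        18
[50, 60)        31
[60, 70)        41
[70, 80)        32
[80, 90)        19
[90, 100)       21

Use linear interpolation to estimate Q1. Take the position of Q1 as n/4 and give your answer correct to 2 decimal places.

57.26

Cumulative frequencies: 18, 49, 90, 122, 141, 162
n = 162; position = n/4 = 40.5.
This falls in the class [50, 60): L = 50, F = 18, f = 31, h = 10.
Lower quartile ≈ 50 + ((40.5 − 18) / 31) × 10 = 57.2581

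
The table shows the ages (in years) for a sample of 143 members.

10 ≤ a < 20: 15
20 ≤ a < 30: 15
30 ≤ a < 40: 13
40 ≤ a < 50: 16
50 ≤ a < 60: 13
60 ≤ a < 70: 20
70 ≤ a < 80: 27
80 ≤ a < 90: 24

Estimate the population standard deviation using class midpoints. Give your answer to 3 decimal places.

23.459

Midpoints: 15, 25, 35, 45, 55, 65, 75, 85
n = 143, Σfm = 7855, mean = 54.9301
Σfm² = 510175
Σf(m − x̄)² = Σfm² − (Σfm)²/n = 510175 − 7855²/143 = 78699.3007
Population variance = 78699.3007 / 143 = 550.3448
Standard deviation = √550.3448 = 23.4594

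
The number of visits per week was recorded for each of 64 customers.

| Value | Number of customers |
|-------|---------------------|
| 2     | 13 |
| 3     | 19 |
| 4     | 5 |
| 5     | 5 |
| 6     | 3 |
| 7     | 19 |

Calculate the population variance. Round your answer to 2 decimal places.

3.92

Values: 2, 3, 4, 5, 6, 7
n = 64, Σfx = 279, mean = 4.3594
Σfx² = 1467
Σf(x − x̄)² = Σfx² − (Σfx)²/n = 1467 − 279²/64 = 250.7344
Population variance = 250.7344 / 64 = 3.9177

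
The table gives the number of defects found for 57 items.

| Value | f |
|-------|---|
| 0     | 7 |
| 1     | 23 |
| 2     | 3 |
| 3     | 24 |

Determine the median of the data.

1

Cumulative frequencies: 7, 30, 33, 57
n = 57, so the median is the value in position (n+1)/2 = 29.
Position 29 falls at value 1.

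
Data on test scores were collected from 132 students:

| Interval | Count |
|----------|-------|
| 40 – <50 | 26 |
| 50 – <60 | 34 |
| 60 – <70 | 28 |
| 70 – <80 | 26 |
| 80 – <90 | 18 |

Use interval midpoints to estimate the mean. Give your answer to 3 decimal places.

63.182

Midpoints: 45, 55, 65, 75, 85
Σfm = 26×45 + 34×55 + 28×65 + 26×75 + 18×85 = 8340
n = Σf = 132
Mean = 8340 / 132 = 63.1818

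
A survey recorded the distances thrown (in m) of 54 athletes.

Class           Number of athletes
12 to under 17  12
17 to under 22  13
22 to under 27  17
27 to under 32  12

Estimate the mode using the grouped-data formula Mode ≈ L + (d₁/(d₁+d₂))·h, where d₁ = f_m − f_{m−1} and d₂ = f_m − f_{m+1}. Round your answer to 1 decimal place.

Modal class: 22 to under 27 (highest frequency 17).
d₁ = 17 − 13 = 4, d₂ = 17 − 12 = 5
Mode ≈ 22 + (4/(4+5)) × 5 = 22 + 2.2222 = 24.2222

24.2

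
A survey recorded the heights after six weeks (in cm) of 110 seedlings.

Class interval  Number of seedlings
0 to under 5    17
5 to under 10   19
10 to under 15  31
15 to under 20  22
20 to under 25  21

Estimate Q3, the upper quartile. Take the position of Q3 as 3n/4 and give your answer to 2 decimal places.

18.52

Cumulative frequencies: 17, 36, 67, 89, 110
n = 110; position = 3n/4 = 82.5.
This falls in the class 15 to under 20: L = 15, F = 67, f = 22, h = 5.
Upper quartile ≈ 15 + ((82.5 − 67) / 22) × 5 = 18.5227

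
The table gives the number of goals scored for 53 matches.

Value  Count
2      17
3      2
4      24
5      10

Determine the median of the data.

4

Cumulative frequencies: 17, 19, 43, 53
n = 53, so the median is the value in position (n+1)/2 = 27.
Position 27 falls at value 4.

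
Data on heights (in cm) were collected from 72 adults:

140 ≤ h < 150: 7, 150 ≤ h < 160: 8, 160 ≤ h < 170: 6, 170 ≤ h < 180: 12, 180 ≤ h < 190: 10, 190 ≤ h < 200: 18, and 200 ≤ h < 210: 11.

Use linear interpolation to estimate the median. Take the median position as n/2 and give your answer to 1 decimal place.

183.0

Cumulative frequencies: 7, 15, 21, 33, 43, 61, 72
n = 72; position = n/2 = 36.
This falls in the class 180 ≤ h < 190: L = 180, F = 33, f = 10, h = 10.
Median ≈ 180 + ((36 − 33) / 10) × 10 = 183.0000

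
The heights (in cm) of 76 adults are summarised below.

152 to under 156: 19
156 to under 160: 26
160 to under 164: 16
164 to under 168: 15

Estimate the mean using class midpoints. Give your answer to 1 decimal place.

Midpoints: 154, 158, 162, 166
Σfm = 19×154 + 26×158 + 16×162 + 15×166 = 12116
n = Σf = 76
Mean = 12116 / 76 = 159.4211

159.4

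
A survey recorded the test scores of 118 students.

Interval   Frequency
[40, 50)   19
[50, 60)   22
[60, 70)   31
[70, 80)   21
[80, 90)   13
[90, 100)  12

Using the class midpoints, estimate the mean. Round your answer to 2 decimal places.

Midpoints: 45, 55, 65, 75, 85, 95
Σfm = 19×45 + 22×55 + 31×65 + 21×75 + 13×85 + 12×95 = 7900
n = Σf = 118
Mean = 7900 / 118 = 66.9492

66.95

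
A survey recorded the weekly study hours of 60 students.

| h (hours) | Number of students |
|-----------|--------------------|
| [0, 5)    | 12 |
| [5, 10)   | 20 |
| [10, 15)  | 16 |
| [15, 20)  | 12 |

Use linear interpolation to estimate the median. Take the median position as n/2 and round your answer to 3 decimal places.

Cumulative frequencies: 12, 32, 48, 60
n = 60; position = n/2 = 30.
This falls in the class [5, 10): L = 5, F = 12, f = 20, h = 5.
Median ≈ 5 + ((30 − 12) / 20) × 5 = 9.5000

9.500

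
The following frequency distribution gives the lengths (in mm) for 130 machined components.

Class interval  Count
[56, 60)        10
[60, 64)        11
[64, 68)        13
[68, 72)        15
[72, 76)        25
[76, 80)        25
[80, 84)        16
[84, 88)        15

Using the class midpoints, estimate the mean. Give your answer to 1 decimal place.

Midpoints: 58, 62, 66, 70, 74, 78, 82, 86
Σfm = 10×58 + 11×62 + 13×66 + 15×70 + 25×74 + 25×78 + 16×82 + 15×86 = 9572
n = Σf = 130
Mean = 9572 / 130 = 73.6308

73.6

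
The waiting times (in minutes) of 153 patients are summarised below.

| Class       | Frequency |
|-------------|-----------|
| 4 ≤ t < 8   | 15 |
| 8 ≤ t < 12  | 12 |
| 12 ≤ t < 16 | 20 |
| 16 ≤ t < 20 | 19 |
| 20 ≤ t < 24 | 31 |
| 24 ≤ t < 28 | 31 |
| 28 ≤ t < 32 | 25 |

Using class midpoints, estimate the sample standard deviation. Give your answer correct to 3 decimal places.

Midpoints: 6, 10, 14, 18, 22, 26, 30
n = 153, Σfm = 3070, mean = 20.0654
Σfm² = 70276
Σf(m − x̄)² = Σfm² − (Σfm)²/n = 70276 − 3070²/153 = 8675.3464
Sample variance = 8675.3464 / 152 = 57.0746
Standard deviation = √57.0746 = 7.5548

7.555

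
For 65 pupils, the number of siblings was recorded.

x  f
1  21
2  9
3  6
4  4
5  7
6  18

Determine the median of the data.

3

Cumulative frequencies: 21, 30, 36, 40, 47, 65
n = 65, so the median is the value in position (n+1)/2 = 33.
Position 33 falls at value 3.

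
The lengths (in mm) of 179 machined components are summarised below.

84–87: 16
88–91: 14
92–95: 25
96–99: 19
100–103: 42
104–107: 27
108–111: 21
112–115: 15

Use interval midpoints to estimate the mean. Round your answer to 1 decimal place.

100.1

Midpoints: 85.5, 89.5, 93.5, 97.5, 101.5, 105.5, 109.5, 113.5
Σfm = 16×85.5 + 14×89.5 + 25×93.5 + 19×97.5 + 42×101.5 + 27×105.5 + 21×109.5 + 15×113.5 = 17924.5
n = Σf = 179
Mean = 17924.5 / 179 = 100.1369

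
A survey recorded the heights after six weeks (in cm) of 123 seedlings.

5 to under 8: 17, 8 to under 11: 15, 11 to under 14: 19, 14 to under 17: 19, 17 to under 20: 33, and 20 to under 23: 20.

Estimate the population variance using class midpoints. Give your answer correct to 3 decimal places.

24.810

Midpoints: 6.5, 9.5, 12.5, 15.5, 18.5, 21.5
n = 123, Σfm = 1825.5, mean = 14.8415
Σfm² = 30144.75
Σf(m − x̄)² = Σfm² − (Σfm)²/n = 30144.75 − 1825.5²/123 = 3051.6585
Population variance = 3051.6585 / 123 = 24.8102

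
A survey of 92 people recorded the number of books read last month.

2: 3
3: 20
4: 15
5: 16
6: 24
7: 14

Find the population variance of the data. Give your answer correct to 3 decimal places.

Values: 2, 3, 4, 5, 6, 7
n = 92, Σfx = 448, mean = 4.8696
Σfx² = 2382
Σf(x − x̄)² = Σfx² − (Σfx)²/n = 2382 − 448²/92 = 200.4348
Population variance = 200.4348 / 92 = 2.1786

2.179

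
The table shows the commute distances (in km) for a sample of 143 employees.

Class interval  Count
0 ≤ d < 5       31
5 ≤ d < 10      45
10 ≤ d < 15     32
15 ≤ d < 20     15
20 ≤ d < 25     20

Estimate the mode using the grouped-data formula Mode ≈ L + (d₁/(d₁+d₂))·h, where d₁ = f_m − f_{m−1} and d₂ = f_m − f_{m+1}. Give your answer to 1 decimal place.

Modal class: 5 ≤ d < 10 (highest frequency 45).
d₁ = 45 − 31 = 14, d₂ = 45 − 32 = 13
Mode ≈ 5 + (14/(14+13)) × 5 = 5 + 2.5926 = 7.5926

7.6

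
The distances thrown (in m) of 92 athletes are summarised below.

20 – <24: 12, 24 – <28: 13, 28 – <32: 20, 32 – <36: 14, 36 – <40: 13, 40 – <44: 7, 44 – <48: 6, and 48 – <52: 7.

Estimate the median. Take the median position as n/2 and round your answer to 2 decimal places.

Cumulative frequencies: 12, 25, 45, 59, 72, 79, 85, 92
n = 92; position = n/2 = 46.
This falls in the class 32 – <36: L = 32, F = 45, f = 14, h = 4.
Median ≈ 32 + ((46 − 45) / 14) × 4 = 32.2857

32.29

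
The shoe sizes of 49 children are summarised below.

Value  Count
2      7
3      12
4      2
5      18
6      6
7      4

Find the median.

Cumulative frequencies: 7, 19, 21, 39, 45, 49
n = 49, so the median is the value in position (n+1)/2 = 25.
Position 25 falls at value 5.

5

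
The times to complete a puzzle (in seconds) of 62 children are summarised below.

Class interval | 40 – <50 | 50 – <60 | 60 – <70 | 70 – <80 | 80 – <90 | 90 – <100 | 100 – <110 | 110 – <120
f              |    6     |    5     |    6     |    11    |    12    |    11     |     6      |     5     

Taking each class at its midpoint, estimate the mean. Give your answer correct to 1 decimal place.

81.1

Midpoints: 45, 55, 65, 75, 85, 95, 105, 115
Σfm = 6×45 + 5×55 + 6×65 + 11×75 + 12×85 + 11×95 + 6×105 + 5×115 = 5030
n = Σf = 62
Mean = 5030 / 62 = 81.1290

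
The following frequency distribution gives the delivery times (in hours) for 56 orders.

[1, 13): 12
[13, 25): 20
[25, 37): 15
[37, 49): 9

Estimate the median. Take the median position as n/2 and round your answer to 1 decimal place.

Cumulative frequencies: 12, 32, 47, 56
n = 56; position = n/2 = 28.
This falls in the class [13, 25): L = 13, F = 12, f = 20, h = 12.
Median ≈ 13 + ((28 − 12) / 20) × 12 = 22.6000

22.6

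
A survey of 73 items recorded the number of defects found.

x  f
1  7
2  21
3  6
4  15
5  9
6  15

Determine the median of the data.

Cumulative frequencies: 7, 28, 34, 49, 58, 73
n = 73, so the median is the value in position (n+1)/2 = 37.
Position 37 falls at value 4.

4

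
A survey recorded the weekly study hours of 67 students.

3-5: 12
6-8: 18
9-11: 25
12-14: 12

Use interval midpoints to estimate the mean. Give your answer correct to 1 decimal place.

Midpoints: 4, 7, 10, 13
Σfm = 12×4 + 18×7 + 25×10 + 12×13 = 580
n = Σf = 67
Mean = 580 / 67 = 8.6567

8.7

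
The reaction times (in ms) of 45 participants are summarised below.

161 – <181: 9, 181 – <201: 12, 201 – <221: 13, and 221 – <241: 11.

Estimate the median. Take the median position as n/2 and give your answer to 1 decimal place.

203.3

Cumulative frequencies: 9, 21, 34, 45
n = 45; position = n/2 = 22.5.
This falls in the class 201 – <221: L = 201, F = 21, f = 13, h = 20.
Median ≈ 201 + ((22.5 − 21) / 13) × 20 = 203.3077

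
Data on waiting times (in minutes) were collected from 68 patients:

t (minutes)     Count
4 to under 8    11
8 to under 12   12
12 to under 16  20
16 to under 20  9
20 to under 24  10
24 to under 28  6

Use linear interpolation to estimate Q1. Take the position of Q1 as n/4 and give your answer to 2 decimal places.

10.00

Cumulative frequencies: 11, 23, 43, 52, 62, 68
n = 68; position = n/4 = 17.
This falls in the class 8 to under 12: L = 8, F = 11, f = 12, h = 4.
Lower quartile ≈ 8 + ((17 − 11) / 12) × 4 = 10.0000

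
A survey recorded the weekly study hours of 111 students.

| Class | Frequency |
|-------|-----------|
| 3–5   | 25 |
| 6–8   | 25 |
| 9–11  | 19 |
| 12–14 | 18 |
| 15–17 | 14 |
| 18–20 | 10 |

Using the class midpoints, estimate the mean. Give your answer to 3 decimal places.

10.027

Midpoints: 4, 7, 10, 13, 16, 19
Σfm = 25×4 + 25×7 + 19×10 + 18×13 + 14×16 + 10×19 = 1113
n = Σf = 111
Mean = 1113 / 111 = 10.0270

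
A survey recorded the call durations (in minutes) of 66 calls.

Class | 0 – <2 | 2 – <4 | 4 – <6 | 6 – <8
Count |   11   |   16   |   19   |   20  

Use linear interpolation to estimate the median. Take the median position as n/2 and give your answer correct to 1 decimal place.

4.6

Cumulative frequencies: 11, 27, 46, 66
n = 66; position = n/2 = 33.
This falls in the class 4 – <6: L = 4, F = 27, f = 19, h = 2.
Median ≈ 4 + ((33 − 27) / 19) × 2 = 4.6316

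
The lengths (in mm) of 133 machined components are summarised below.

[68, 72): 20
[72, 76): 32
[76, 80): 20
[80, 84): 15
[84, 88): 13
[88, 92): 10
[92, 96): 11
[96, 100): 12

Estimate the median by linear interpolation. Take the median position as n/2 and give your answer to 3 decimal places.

Cumulative frequencies: 20, 52, 72, 87, 100, 110, 121, 133
n = 133; position = n/2 = 66.5.
This falls in the class [76, 80): L = 76, F = 52, f = 20, h = 4.
Median ≈ 76 + ((66.5 − 52) / 20) × 4 = 78.9000

78.900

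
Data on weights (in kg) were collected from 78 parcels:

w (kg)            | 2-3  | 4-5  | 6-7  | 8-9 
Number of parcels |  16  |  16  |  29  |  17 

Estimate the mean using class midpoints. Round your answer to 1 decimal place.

5.7

Midpoints: 2.5, 4.5, 6.5, 8.5
Σfm = 16×2.5 + 16×4.5 + 29×6.5 + 17×8.5 = 445
n = Σf = 78
Mean = 445 / 78 = 5.7051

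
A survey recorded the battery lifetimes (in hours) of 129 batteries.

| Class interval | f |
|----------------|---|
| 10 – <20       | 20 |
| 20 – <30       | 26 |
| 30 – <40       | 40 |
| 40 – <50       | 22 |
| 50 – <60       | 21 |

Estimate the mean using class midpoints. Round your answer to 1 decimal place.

34.8

Midpoints: 15, 25, 35, 45, 55
Σfm = 20×15 + 26×25 + 40×35 + 22×45 + 21×55 = 4495
n = Σf = 129
Mean = 4495 / 129 = 34.8450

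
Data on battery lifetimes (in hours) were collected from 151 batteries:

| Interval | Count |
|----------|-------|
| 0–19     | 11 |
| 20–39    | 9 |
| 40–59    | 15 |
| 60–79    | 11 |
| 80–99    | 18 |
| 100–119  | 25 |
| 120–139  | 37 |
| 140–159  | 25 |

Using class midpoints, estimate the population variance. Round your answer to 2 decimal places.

1855.74

Midpoints: 9.5, 29.5, 49.5, 69.5, 89.5, 109.5, 129.5, 149.5
n = 151, Σfm = 14754.5, mean = 97.7119
Σfm² = 1721907.75
Σf(m − x̄)² = Σfm² − (Σfm)²/n = 1721907.75 − 14754.5²/151 = 280217.2185
Population variance = 280217.2185 / 151 = 1855.7432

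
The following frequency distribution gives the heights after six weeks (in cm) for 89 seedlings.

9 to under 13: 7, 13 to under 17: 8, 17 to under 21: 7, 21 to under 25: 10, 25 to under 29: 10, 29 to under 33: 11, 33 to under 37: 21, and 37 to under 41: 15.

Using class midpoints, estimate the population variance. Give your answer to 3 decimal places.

Midpoints: 11, 15, 19, 23, 27, 31, 35, 39
n = 89, Σfm = 2491, mean = 27.9888
Σfm² = 76865
Σf(m − x̄)² = Σfm² − (Σfm)²/n = 76865 − 2491²/89 = 7144.9888
Population variance = 7144.9888 / 89 = 80.2808

80.281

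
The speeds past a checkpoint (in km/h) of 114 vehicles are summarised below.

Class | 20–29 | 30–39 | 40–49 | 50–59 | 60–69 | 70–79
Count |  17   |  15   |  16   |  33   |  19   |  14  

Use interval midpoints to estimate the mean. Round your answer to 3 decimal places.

50.114

Midpoints: 24.5, 34.5, 44.5, 54.5, 64.5, 74.5
Σfm = 17×24.5 + 15×34.5 + 16×44.5 + 33×54.5 + 19×64.5 + 14×74.5 = 5713
n = Σf = 114
Mean = 5713 / 114 = 50.1140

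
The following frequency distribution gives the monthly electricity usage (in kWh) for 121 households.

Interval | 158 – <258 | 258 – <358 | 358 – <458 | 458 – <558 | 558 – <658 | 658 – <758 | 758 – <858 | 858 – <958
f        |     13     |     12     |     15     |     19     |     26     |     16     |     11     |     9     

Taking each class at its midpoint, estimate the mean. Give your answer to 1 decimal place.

548.5

Midpoints: 208, 308, 408, 508, 608, 708, 808, 908
Σfm = 13×208 + 12×308 + 15×408 + 19×508 + 26×608 + 16×708 + 11×808 + 9×908 = 66368
n = Σf = 121
Mean = 66368 / 121 = 548.4959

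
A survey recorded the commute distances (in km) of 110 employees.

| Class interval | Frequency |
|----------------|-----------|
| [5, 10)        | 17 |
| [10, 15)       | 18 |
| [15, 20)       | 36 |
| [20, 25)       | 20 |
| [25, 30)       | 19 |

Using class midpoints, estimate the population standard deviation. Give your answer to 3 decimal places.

Midpoints: 7.5, 12.5, 17.5, 22.5, 27.5
n = 110, Σfm = 1955, mean = 17.7727
Σfm² = 39287.5
Σf(m − x̄)² = Σfm² − (Σfm)²/n = 39287.5 − 1955²/110 = 4541.8182
Population variance = 4541.8182 / 110 = 41.2893
Standard deviation = √41.2893 = 6.4257

6.426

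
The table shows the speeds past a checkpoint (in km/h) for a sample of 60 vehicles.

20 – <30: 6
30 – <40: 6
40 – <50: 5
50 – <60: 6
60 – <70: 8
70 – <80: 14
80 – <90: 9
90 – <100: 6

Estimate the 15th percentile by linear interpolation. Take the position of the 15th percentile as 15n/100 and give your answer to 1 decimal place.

35.0

Cumulative frequencies: 6, 12, 17, 23, 31, 45, 54, 60
n = 60; position = 15n/100 = 9.
This falls in the class 30 – <40: L = 30, F = 6, f = 6, h = 10.
15th percentile ≈ 30 + ((9 − 6) / 6) × 10 = 35.0000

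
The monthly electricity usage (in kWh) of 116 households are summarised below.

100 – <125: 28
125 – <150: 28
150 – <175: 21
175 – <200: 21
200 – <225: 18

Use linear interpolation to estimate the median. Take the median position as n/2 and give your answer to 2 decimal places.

Cumulative frequencies: 28, 56, 77, 98, 116
n = 116; position = n/2 = 58.
This falls in the class 150 – <175: L = 150, F = 56, f = 21, h = 25.
Median ≈ 150 + ((58 − 56) / 21) × 25 = 152.3810

152.38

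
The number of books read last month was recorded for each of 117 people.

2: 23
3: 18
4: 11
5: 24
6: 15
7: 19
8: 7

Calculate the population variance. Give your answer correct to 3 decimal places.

Values: 2, 3, 4, 5, 6, 7, 8
n = 117, Σfx = 543, mean = 4.6410
Σfx² = 2949
Σf(x − x̄)² = Σfx² − (Σfx)²/n = 2949 − 543²/117 = 428.9231
Population variance = 428.9231 / 117 = 3.6660

3.666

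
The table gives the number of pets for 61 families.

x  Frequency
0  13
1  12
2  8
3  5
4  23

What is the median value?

2

Cumulative frequencies: 13, 25, 33, 38, 61
n = 61, so the median is the value in position (n+1)/2 = 31.
Position 31 falls at value 2.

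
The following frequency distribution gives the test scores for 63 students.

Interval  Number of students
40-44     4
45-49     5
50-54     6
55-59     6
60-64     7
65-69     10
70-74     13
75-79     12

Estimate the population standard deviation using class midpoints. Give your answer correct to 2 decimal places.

Midpoints: 42, 47, 52, 57, 62, 67, 72, 77
n = 63, Σfm = 4021, mean = 63.8254
Σfm² = 264157
Σf(m − x̄)² = Σfm² − (Σfm)²/n = 264157 − 4021²/63 = 7515.0794
Population variance = 7515.0794 / 63 = 119.2870
Standard deviation = √119.2870 = 10.9219

10.92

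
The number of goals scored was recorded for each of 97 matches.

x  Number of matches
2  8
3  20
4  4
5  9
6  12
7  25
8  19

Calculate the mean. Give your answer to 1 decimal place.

Values: 2, 3, 4, 5, 6, 7, 8
Σfx = 8×2 + 20×3 + 4×4 + 9×5 + 12×6 + 25×7 + 19×8 = 536
n = Σf = 97
Mean = 536 / 97 = 5.5258

5.5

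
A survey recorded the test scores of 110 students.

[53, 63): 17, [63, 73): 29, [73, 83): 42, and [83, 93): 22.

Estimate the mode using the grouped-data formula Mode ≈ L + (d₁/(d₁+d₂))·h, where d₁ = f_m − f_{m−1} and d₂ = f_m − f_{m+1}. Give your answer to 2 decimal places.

76.94

Modal class: [73, 83) (highest frequency 42).
d₁ = 42 − 29 = 13, d₂ = 42 − 22 = 20
Mode ≈ 73 + (13/(13+20)) × 10 = 73 + 3.9394 = 76.9394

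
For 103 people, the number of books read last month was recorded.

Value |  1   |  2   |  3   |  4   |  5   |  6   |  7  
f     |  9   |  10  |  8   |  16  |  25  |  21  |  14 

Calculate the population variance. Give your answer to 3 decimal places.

3.259

Values: 1, 2, 3, 4, 5, 6, 7
n = 103, Σfx = 466, mean = 4.5243
Σfx² = 2444
Σf(x − x̄)² = Σfx² − (Σfx)²/n = 2444 − 466²/103 = 335.6893
Population variance = 335.6893 / 103 = 3.2591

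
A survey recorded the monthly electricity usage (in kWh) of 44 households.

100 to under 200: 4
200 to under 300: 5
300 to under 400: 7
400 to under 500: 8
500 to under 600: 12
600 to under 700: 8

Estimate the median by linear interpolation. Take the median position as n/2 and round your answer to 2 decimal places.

Cumulative frequencies: 4, 9, 16, 24, 36, 44
n = 44; position = n/2 = 22.
This falls in the class 400 to under 500: L = 400, F = 16, f = 8, h = 100.
Median ≈ 400 + ((22 − 16) / 8) × 100 = 475.0000

475.00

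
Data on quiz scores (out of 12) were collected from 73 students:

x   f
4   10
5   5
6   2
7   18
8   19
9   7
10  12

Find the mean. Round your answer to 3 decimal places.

7.370

Values: 4, 5, 6, 7, 8, 9, 10
Σfx = 10×4 + 5×5 + 2×6 + 18×7 + 19×8 + 7×9 + 12×10 = 538
n = Σf = 73
Mean = 538 / 73 = 7.3699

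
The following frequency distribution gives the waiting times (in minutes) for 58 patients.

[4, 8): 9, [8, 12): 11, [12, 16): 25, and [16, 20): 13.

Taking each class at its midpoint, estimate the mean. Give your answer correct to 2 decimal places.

Midpoints: 6, 10, 14, 18
Σfm = 9×6 + 11×10 + 25×14 + 13×18 = 748
n = Σf = 58
Mean = 748 / 58 = 12.8966

12.90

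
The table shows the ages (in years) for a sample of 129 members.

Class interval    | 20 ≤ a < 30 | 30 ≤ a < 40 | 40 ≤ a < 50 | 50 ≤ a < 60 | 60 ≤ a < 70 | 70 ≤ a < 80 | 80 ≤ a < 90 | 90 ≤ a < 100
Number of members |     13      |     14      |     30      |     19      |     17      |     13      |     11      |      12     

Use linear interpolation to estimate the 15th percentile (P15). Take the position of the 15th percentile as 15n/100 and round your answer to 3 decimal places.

Cumulative frequencies: 13, 27, 57, 76, 93, 106, 117, 129
n = 129; position = 15n/100 = 19.35.
This falls in the class 30 ≤ a < 40: L = 30, F = 13, f = 14, h = 10.
15th percentile ≈ 30 + ((19.35 − 13) / 14) × 10 = 34.5357

34.536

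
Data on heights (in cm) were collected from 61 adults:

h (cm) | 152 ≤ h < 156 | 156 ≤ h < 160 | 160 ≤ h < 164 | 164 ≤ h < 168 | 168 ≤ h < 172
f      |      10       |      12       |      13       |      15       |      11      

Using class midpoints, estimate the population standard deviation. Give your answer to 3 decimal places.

5.386

Midpoints: 154, 158, 162, 166, 170
n = 61, Σfm = 9902, mean = 162.3279
Σfm² = 1609140
Σf(m − x̄)² = Σfm² − (Σfm)²/n = 1609140 − 9902²/61 = 1769.4426
Population variance = 1769.4426 / 61 = 29.0073
Standard deviation = √29.0073 = 5.3858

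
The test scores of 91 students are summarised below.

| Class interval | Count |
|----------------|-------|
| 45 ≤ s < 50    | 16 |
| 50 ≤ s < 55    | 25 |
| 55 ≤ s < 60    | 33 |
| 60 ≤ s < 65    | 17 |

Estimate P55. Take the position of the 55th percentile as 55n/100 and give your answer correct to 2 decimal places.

Cumulative frequencies: 16, 41, 74, 91
n = 91; position = 55n/100 = 50.05.
This falls in the class 55 ≤ s < 60: L = 55, F = 41, f = 33, h = 5.
55th percentile ≈ 55 + ((50.05 − 41) / 33) × 5 = 56.3712

56.37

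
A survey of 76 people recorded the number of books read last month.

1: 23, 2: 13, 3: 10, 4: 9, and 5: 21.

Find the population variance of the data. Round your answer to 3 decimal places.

2.594

Values: 1, 2, 3, 4, 5
n = 76, Σfx = 220, mean = 2.8947
Σfx² = 834
Σf(x − x̄)² = Σfx² − (Σfx)²/n = 834 − 220²/76 = 197.1579
Population variance = 197.1579 / 76 = 2.5942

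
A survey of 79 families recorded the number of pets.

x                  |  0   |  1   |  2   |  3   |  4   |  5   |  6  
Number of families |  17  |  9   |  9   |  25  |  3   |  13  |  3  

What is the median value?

3

Cumulative frequencies: 17, 26, 35, 60, 63, 76, 79
n = 79, so the median is the value in position (n+1)/2 = 40.
Position 40 falls at value 3.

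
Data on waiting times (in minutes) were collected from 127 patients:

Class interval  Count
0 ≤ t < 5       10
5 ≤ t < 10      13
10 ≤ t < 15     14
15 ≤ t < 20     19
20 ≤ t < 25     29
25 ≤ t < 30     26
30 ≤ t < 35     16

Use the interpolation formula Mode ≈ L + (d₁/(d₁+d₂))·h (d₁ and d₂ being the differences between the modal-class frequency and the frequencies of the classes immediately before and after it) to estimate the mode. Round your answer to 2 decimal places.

Modal class: 20 ≤ t < 25 (highest frequency 29).
d₁ = 29 − 19 = 10, d₂ = 29 − 26 = 3
Mode ≈ 20 + (10/(10+3)) × 5 = 20 + 3.8462 = 23.8462

23.85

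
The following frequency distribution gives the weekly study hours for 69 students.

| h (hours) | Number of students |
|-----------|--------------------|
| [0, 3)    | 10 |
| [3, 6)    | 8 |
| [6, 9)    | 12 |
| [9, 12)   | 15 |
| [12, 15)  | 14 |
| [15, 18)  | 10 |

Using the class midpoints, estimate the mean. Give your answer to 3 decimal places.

9.457

Midpoints: 1.5, 4.5, 7.5, 10.5, 13.5, 16.5
Σfm = 10×1.5 + 8×4.5 + 12×7.5 + 15×10.5 + 14×13.5 + 10×16.5 = 652.5
n = Σf = 69
Mean = 652.5 / 69 = 9.4565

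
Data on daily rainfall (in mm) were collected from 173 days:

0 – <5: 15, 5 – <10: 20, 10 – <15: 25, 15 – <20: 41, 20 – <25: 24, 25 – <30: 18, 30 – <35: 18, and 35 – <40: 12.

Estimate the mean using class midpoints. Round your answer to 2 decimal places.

19.00

Midpoints: 2.5, 7.5, 12.5, 17.5, 22.5, 27.5, 32.5, 37.5
Σfm = 15×2.5 + 20×7.5 + 25×12.5 + 41×17.5 + 24×22.5 + 18×27.5 + 18×32.5 + 12×37.5 = 3287.5
n = Σf = 173
Mean = 3287.5 / 173 = 19.0029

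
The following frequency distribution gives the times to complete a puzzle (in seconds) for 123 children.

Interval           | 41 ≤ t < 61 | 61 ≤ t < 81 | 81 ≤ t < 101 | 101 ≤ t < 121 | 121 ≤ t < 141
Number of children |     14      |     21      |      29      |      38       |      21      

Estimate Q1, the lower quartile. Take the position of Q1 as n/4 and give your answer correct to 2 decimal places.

76.95

Cumulative frequencies: 14, 35, 64, 102, 123
n = 123; position = n/4 = 30.75.
This falls in the class 61 ≤ t < 81: L = 61, F = 14, f = 21, h = 20.
Lower quartile ≈ 61 + ((30.75 − 14) / 21) × 20 = 76.9524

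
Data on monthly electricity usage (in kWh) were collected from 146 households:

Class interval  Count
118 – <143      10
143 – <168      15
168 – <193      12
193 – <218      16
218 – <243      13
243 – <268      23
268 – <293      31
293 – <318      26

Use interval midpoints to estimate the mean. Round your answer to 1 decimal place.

237.0

Midpoints: 130.5, 155.5, 180.5, 205.5, 230.5, 255.5, 280.5, 305.5
Σfm = 10×130.5 + 15×155.5 + 12×180.5 + 16×205.5 + 13×230.5 + 23×255.5 + 31×280.5 + 26×305.5 = 34603
n = Σf = 146
Mean = 34603 / 146 = 237.0068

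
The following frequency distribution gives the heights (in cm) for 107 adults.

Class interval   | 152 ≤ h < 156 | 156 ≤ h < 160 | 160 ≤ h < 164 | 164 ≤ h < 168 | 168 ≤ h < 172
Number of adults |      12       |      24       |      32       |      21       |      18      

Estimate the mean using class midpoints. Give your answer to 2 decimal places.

162.34

Midpoints: 154, 158, 162, 166, 170
Σfm = 12×154 + 24×158 + 32×162 + 21×166 + 18×170 = 17370
n = Σf = 107
Mean = 17370 / 107 = 162.3364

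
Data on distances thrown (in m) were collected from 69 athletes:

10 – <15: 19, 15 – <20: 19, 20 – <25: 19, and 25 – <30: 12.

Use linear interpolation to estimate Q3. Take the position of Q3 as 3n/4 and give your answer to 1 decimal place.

Cumulative frequencies: 19, 38, 57, 69
n = 69; position = 3n/4 = 51.75.
This falls in the class 20 – <25: L = 20, F = 38, f = 19, h = 5.
Upper quartile ≈ 20 + ((51.75 − 38) / 19) × 5 = 23.6184

23.6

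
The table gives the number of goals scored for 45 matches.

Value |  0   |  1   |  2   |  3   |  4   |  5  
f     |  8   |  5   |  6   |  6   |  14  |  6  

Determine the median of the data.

3

Cumulative frequencies: 8, 13, 19, 25, 39, 45
n = 45, so the median is the value in position (n+1)/2 = 23.
Position 23 falls at value 3.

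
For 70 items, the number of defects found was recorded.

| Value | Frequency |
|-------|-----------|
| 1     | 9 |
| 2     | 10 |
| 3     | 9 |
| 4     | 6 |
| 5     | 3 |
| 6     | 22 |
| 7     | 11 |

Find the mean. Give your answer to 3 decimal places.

Values: 1, 2, 3, 4, 5, 6, 7
Σfx = 9×1 + 10×2 + 9×3 + 6×4 + 3×5 + 22×6 + 11×7 = 304
n = Σf = 70
Mean = 304 / 70 = 4.3429

4.343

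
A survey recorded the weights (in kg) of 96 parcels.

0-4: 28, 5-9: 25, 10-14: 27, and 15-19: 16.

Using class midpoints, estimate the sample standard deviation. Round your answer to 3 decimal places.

Midpoints: 2, 7, 12, 17
n = 96, Σfm = 827, mean = 8.6146
Σfm² = 9849
Σf(m − x̄)² = Σfm² − (Σfm)²/n = 9849 − 827²/96 = 2724.7396
Sample variance = 2724.7396 / 95 = 28.6815
Standard deviation = √28.6815 = 5.3555

5.356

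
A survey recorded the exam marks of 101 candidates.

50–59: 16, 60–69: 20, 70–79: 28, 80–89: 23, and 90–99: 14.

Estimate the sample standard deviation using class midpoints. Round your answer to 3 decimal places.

12.767

Midpoints: 54.5, 64.5, 74.5, 84.5, 94.5
n = 101, Σfm = 7514.5, mean = 74.4010
Σfm² = 575385.25
Σf(m − x̄)² = Σfm² − (Σfm)²/n = 575385.25 − 7514.5²/101 = 16299.0099
Sample variance = 16299.0099 / 100 = 162.9901
Standard deviation = √162.9901 = 12.7668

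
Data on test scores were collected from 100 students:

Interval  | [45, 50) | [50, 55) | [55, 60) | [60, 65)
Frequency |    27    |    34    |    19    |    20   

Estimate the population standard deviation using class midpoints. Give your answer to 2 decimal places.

Midpoints: 47.5, 52.5, 57.5, 62.5
n = 100, Σfm = 5410, mean = 54.1000
Σfm² = 295575
Σf(m − x̄)² = Σfm² − (Σfm)²/n = 295575 − 5410²/100 = 2894.0000
Population variance = 2894.0000 / 100 = 28.9400
Standard deviation = √28.9400 = 5.3796

5.38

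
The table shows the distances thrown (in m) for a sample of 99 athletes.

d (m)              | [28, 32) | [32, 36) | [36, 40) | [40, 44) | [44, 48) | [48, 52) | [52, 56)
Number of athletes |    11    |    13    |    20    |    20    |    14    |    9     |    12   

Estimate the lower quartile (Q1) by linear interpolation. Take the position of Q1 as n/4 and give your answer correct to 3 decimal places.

Cumulative frequencies: 11, 24, 44, 64, 78, 87, 99
n = 99; position = n/4 = 24.75.
This falls in the class [36, 40): L = 36, F = 24, f = 20, h = 4.
Lower quartile ≈ 36 + ((24.75 − 24) / 20) × 4 = 36.1500

36.150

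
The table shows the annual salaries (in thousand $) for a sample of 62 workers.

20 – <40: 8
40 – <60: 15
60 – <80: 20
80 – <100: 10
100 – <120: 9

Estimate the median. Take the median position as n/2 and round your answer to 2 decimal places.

Cumulative frequencies: 8, 23, 43, 53, 62
n = 62; position = n/2 = 31.
This falls in the class 60 – <80: L = 60, F = 23, f = 20, h = 20.
Median ≈ 60 + ((31 − 23) / 20) × 20 = 68.0000

68.00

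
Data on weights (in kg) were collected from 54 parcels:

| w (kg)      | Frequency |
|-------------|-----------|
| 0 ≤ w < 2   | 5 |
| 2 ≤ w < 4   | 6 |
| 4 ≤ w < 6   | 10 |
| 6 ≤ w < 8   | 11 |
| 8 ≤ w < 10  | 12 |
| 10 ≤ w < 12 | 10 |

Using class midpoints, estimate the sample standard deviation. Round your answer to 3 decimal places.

Midpoints: 1, 3, 5, 7, 9, 11
n = 54, Σfm = 368, mean = 6.8148
Σfm² = 3030
Σf(m − x̄)² = Σfm² − (Σfm)²/n = 3030 − 368²/54 = 522.1481
Sample variance = 522.1481 / 53 = 9.8519
Standard deviation = √9.8519 = 3.1388

3.139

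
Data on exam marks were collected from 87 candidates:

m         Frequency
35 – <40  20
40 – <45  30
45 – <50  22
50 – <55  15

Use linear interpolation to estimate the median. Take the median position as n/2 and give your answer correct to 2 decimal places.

43.92

Cumulative frequencies: 20, 50, 72, 87
n = 87; position = n/2 = 43.5.
This falls in the class 40 – <45: L = 40, F = 20, f = 30, h = 5.
Median ≈ 40 + ((43.5 − 20) / 30) × 5 = 43.9167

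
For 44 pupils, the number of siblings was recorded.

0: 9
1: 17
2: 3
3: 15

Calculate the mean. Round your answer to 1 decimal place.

1.5

Values: 0, 1, 2, 3
Σfx = 9×0 + 17×1 + 3×2 + 15×3 = 68
n = Σf = 44
Mean = 68 / 44 = 1.5455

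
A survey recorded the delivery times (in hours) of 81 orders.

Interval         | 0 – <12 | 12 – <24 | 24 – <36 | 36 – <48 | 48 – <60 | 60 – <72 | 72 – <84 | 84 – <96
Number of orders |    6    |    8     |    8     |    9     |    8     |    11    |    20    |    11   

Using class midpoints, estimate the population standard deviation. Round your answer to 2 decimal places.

26.58

Midpoints: 6, 18, 30, 42, 54, 66, 78, 90
n = 81, Σfm = 4506, mean = 55.6296
Σfm² = 307908
Σf(m − x̄)² = Σfm² − (Σfm)²/n = 307908 − 4506²/81 = 57240.8889
Population variance = 57240.8889 / 81 = 706.6776
Standard deviation = √706.6776 = 26.5834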